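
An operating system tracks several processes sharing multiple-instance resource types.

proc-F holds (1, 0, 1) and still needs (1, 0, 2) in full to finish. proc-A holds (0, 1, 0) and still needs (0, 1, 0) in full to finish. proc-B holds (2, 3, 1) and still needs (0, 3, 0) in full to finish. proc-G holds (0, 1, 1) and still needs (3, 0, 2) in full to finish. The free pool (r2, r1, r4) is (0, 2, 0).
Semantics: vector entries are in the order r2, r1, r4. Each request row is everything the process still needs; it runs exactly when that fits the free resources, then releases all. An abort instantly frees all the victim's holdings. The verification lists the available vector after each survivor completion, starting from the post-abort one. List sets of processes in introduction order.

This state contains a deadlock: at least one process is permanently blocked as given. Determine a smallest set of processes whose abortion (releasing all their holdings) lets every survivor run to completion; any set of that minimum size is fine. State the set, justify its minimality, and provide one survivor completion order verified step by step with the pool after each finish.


Abort proc-F.
Key observation: proc-G was stuck for good until proc-F gave back (1, 0, 1); in the order shown it finishes at step 3.
Why nothing smaller works: aborting no one leaves the state deadlocked as given.
The survivors complete as proc-A, proc-B, proc-G. Check, step by step (starting from the post-abort pool):
  pool = (1, 2, 1)
  proc-A needs (0, 1, 0) <= (1, 2, 1) -> finishes; pool += (0, 1, 0) = (1, 3, 1)
  proc-B needs (0, 3, 0) <= (1, 3, 1) -> finishes; pool += (2, 3, 1) = (3, 6, 2)
  proc-G needs (3, 0, 2) <= (3, 6, 2) -> finishes; pool += (0, 1, 1) = (3, 7, 3)


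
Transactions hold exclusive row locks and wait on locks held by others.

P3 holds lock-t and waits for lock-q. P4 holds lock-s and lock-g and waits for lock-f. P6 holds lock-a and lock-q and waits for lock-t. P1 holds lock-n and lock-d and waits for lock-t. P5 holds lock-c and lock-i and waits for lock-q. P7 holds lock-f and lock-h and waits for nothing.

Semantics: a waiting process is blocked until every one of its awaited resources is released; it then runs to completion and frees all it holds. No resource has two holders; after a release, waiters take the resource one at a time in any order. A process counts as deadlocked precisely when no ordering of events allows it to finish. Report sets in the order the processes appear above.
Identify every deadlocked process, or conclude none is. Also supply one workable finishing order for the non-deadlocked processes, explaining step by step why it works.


The deadlocked set is P3, P6, P1 and P5.
Key observation: the knot is the closed ring of waits P3 -> P6 -> P3; P1 and P5 wait into the deadlock from upstream.
A valid finishing order for the others: P7, P4.
Step-by-step check:
  P7: no waits; runs immediately, freeing lock-f and lock-h
  P4 waits on lock-f — all released -> runs and releases lock-s and lock-g


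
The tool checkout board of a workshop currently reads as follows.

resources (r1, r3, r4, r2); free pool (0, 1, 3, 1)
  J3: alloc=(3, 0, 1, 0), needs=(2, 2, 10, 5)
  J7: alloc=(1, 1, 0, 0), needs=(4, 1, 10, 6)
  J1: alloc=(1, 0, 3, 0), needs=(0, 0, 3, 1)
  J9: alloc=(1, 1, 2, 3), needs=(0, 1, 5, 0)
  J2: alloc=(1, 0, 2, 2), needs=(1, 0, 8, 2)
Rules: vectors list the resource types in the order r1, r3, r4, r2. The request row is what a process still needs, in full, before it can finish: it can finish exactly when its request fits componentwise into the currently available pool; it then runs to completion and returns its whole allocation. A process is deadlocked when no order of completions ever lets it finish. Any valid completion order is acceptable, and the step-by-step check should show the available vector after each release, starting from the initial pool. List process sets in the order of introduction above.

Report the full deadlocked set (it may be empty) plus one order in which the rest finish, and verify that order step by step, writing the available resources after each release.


No process is deadlocked.
Key observation: beginning at J1, releases accumulate fast enough that every process eventually fits.
The rest can finish in the order J1, J9, J2, J3, J7. Step-by-step check:
  pool = (0, 1, 3, 1)
  J1 needs (0, 0, 3, 1) <= (0, 1, 3, 1) -> finishes; pool += (1, 0, 3, 0) = (1, 1, 6, 1)
  J9 needs (0, 1, 5, 0) <= (1, 1, 6, 1) -> finishes; pool += (1, 1, 2, 3) = (2, 2, 8, 4)
  J2 needs (1, 0, 8, 2) <= (2, 2, 8, 4) -> finishes; pool += (1, 0, 2, 2) = (3, 2, 10, 6)
  J3 needs (2, 2, 10, 5) <= (3, 2, 10, 6) -> finishes; pool += (3, 0, 1, 0) = (6, 2, 11, 6)
  J7 needs (4, 1, 10, 6) <= (6, 2, 11, 6) -> finishes; pool += (1, 1, 0, 0) = (7, 3, 11, 6)


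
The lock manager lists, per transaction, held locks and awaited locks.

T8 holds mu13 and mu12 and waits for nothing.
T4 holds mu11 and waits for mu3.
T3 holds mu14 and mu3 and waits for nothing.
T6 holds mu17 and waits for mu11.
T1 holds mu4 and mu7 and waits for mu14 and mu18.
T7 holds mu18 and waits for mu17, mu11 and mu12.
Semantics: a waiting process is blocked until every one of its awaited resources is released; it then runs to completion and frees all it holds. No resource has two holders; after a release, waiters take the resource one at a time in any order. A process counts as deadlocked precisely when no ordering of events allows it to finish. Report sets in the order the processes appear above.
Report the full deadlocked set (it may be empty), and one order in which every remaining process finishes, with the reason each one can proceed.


No process is deadlocked.
Key observation: although several processes wait, no cycle exists — each chain bottoms out at a free runner.
A valid finishing order for the others: T3, T4, T6, T8, T7, T1.
Check, step by step:
  T3 waits on nothing -> runs at once and releases mu14 and mu3
  run T4 (all its waits — mu3 — are resolved); releases mu11
  run T6 (all its waits — mu11 — are resolved); releases mu17
  T8 waits on nothing -> runs at once and releases mu13 and mu12
  run T7 (all its waits — mu17, mu11 and mu12 — are resolved); releases mu18
  run T1 (all its waits — mu14 and mu18 — are resolved); releases mu4 and mu7


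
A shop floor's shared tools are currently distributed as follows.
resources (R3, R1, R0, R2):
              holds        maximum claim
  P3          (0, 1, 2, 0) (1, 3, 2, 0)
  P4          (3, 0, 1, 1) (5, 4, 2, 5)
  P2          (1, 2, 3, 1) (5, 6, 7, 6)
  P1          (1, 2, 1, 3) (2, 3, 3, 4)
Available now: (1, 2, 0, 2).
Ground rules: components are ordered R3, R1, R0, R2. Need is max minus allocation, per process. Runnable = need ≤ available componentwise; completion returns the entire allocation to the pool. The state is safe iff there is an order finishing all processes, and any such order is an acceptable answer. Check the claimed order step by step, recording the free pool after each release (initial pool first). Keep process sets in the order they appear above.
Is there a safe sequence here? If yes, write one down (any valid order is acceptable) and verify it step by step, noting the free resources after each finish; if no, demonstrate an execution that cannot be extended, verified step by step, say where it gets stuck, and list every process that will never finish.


The state is SAFE; one workable sequence: P3, P1, P4, P2.
Key observation: at P3 the run first touches a limit — (1, 2, 0, 0) against (1, 2, 0, 2), exact on a resource it actually requests.
Check, step by step:
  pool = (1, 2, 0, 2)
  P3: need (1, 2, 0, 0) fits (1, 2, 0, 2); releases (0, 1, 2, 0), pool now (1, 3, 2, 2)
  P1: need (1, 1, 2, 1) fits (1, 3, 2, 2); releases (1, 2, 1, 3), pool now (2, 5, 3, 5)
  P4: need (2, 4, 1, 4) fits (2, 5, 3, 5); releases (3, 0, 1, 1), pool now (5, 5, 4, 6)
  P2: need (4, 4, 4, 5) fits (5, 5, 4, 6); releases (1, 2, 3, 1), pool now (6, 7, 7, 7)


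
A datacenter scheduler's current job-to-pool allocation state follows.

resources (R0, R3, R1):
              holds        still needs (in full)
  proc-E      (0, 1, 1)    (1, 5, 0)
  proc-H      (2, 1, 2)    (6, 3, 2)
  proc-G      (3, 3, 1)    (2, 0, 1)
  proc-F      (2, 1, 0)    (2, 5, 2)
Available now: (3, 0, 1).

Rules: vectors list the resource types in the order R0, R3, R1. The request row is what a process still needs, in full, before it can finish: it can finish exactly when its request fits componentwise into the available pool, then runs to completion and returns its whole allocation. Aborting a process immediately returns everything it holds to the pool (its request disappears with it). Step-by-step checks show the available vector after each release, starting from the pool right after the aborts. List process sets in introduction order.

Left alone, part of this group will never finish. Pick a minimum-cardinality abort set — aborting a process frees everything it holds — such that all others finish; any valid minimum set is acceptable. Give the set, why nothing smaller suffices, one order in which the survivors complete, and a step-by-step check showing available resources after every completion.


Abort proc-E.
Key observation: the returned (0, 1, 1) from proc-E is what brings proc-F — unrunnable before, under any order — into play at step 3.
Why nothing smaller works: aborting no one leaves the state deadlocked as given.
The survivors complete as proc-G, proc-H, proc-F. Verifying each step (starting from the post-abort pool):
  pool = (3, 1, 2)
  proc-G needs (2, 0, 1) <= (3, 1, 2) -> finishes; pool += (3, 3, 1) = (6, 4, 3)
  proc-H needs (6, 3, 2) <= (6, 4, 3) -> finishes; pool += (2, 1, 2) = (8, 5, 5)
  proc-F needs (2, 5, 2) <= (8, 5, 5) -> finishes; pool += (2, 1, 0) = (10, 6, 5)


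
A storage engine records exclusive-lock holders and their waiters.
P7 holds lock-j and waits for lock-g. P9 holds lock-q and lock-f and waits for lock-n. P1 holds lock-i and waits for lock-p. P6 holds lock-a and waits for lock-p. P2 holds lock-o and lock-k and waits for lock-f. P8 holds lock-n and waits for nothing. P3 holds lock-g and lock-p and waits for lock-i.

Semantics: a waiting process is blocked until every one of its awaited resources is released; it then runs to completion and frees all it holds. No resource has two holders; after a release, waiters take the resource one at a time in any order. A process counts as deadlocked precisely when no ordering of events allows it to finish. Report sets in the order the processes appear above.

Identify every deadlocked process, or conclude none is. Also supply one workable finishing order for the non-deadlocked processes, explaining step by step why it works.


Deadlocked: P7, P1, P6 and P3.
Key observation: the wait chain closes on itself along P3 -> P1 -> P3; P7 and P6 wait into the deadlock from upstream.
One completion order for the rest: P8, P9, P2.
Walking it through:
  P8: no waits; runs immediately, freeing lock-n
  P9: everything it awaited (lock-n) is free; runs, freeing lock-q and lock-f
  P2: everything it awaited (lock-f) is free; runs, freeing lock-o and lock-k


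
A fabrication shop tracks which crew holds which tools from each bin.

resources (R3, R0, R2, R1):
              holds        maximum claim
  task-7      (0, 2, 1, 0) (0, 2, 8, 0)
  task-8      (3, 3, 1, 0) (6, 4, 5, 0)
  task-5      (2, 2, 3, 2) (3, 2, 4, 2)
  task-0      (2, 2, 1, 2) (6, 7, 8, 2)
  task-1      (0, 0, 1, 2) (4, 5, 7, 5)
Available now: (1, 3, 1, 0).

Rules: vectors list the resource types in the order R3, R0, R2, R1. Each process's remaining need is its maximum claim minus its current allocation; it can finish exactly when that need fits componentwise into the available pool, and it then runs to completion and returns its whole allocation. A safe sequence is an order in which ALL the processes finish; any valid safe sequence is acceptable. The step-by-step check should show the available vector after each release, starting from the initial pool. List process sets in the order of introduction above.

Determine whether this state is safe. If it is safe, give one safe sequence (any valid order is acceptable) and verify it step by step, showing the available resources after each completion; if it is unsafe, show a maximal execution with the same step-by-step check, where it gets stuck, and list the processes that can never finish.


UNSAFE — no complete ordering exists.
Key observation: the wall is R2: completing task-5, task-8 brings the pool only to (6, 8, 5, 2), and all the rest need more.
A maximal execution: task-5, task-8 — then nothing else fits. Check, step by step:
  pool = (1, 3, 1, 0)
  task-5 needs (1, 0, 1, 0) <= (1, 3, 1, 0) -> finishes; pool += (2, 2, 3, 2) = (3, 5, 4, 2)
  task-8 needs (3, 1, 4, 0) <= (3, 5, 4, 2) -> finishes; pool += (3, 3, 1, 0) = (6, 8, 5, 2)
  task-7 cannot run: need (0, 0, 7, 0) vs free (6, 8, 5, 2) (insufficient R2)
  task-0 cannot run: need (4, 5, 7, 0) vs free (6, 8, 5, 2) (insufficient R2)
  task-1 cannot run: need (4, 5, 6, 3) vs free (6, 8, 5, 2) (insufficient R2 and R1)
Permanently blocked: task-7, task-0 and task-1.


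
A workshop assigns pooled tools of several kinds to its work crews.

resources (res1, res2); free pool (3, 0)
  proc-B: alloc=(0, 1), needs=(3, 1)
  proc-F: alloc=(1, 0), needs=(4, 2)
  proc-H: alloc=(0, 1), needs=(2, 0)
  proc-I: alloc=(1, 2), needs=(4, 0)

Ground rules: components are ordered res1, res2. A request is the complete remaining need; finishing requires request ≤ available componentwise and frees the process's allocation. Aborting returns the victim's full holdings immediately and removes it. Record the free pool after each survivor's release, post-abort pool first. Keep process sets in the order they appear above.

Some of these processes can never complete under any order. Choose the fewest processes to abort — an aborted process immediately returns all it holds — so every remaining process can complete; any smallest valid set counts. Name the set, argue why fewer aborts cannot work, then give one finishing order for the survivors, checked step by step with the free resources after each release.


Minimum abort set: proc-I.
Key observation: the deadlocked proc-F becomes finishable only because proc-I released (1, 2); it completes at step 3 below.
Why nothing smaller works: aborting no one leaves the state deadlocked as given.
The survivors complete as proc-B, proc-H, proc-F. Walking it through (starting from the post-abort pool):
  pool = (4, 2)
  run proc-B (needs (3, 1), free (4, 2)); after release of (0, 1) the pool is (4, 3)
  run proc-H (needs (2, 0), free (4, 3)); after release of (0, 1) the pool is (4, 4)
  run proc-F (needs (4, 2), free (4, 4)); after release of (1, 0) the pool is (5, 4)


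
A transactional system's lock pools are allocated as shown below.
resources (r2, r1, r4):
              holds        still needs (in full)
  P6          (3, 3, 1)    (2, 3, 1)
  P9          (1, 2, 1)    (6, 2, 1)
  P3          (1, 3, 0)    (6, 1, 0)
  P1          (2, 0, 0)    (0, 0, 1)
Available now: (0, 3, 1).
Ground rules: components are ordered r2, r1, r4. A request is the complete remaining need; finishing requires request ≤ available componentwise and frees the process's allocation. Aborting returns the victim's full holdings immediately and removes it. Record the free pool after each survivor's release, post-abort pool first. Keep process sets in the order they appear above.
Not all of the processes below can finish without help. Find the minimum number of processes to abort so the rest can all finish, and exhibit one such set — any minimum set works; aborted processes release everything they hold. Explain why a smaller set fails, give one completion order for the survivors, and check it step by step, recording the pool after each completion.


Abort P3.
Key observation: the returned (1, 3, 0) from P3 is what brings P9 — unrunnable before, under any order — into play at step 3.
Why nothing smaller works: aborting no one leaves the state deadlocked as given.
The survivors complete as P1, P6, P9. Walking it through (starting from the post-abort pool):
  pool = (1, 6, 1)
  P1 needs (0, 0, 1) <= (1, 6, 1) -> finishes; pool += (2, 0, 0) = (3, 6, 1)
  P6 needs (2, 3, 1) <= (3, 6, 1) -> finishes; pool += (3, 3, 1) = (6, 9, 2)
  P9 needs (6, 2, 1) <= (6, 9, 2) -> finishes; pool += (1, 2, 1) = (7, 11, 3)


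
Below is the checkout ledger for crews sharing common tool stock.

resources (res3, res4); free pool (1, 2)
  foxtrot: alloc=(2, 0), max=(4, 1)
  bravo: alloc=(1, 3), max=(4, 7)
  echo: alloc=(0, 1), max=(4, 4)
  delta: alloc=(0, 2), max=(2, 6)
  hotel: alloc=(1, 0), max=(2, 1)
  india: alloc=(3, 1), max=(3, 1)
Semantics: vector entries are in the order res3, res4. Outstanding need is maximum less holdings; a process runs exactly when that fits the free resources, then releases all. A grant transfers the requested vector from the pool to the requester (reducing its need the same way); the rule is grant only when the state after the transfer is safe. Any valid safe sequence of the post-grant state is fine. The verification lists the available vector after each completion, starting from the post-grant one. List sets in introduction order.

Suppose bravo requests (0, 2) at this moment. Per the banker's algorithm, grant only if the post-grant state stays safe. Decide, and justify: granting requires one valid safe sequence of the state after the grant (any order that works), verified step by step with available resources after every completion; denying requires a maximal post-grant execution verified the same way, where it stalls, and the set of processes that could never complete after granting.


DENY: after the grant no complete ordering would exist.
Key observation: once india, foxtrot, hotel finish, the pool peaks at (7, 1) — and every remaining process still needs more res4 than that.
Pretend the grant happened; the run india, foxtrot, hotel goes as far as possible. Verifying each step:
  pool = (1, 0)
  india: need (0, 0) fits (1, 0); releases (3, 1), pool now (4, 1)
  foxtrot: need (2, 1) fits (4, 1); releases (2, 0), pool now (6, 1)
  hotel: need (1, 1) fits (6, 1); releases (1, 0), pool now (7, 1)
  bravo still needs (3, 2) but only (7, 1) is free — short on res4
  echo still needs (4, 3) but only (7, 1) is free — short on res4
  delta still needs (2, 4) but only (7, 1) is free — short on res4
Had the request been granted, bravo, echo and delta could never finish.


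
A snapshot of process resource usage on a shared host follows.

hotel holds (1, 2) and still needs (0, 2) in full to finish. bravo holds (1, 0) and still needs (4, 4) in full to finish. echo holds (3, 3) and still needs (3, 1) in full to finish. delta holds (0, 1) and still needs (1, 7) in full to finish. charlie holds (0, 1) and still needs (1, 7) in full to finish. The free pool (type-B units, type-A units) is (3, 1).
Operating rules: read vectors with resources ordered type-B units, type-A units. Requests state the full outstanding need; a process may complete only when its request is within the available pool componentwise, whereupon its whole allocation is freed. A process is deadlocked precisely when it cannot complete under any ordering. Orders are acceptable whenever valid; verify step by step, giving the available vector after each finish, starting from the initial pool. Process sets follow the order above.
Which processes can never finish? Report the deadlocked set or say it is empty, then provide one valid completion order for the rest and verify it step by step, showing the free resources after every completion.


The deadlocked set is delta and charlie.
Key observation: echo, bravo, hotel can finish, but then (8, 6) is all there is, and the blocked group's type-A units demands exceed it.
The rest can finish in the order echo, bravo, hotel. Check, step by step:
  pool = (3, 1)
  run echo (needs (3, 1), free (3, 1)); after release of (3, 3) the pool is (6, 4)
  run bravo (needs (4, 4), free (6, 4)); after release of (1, 0) the pool is (7, 4)
  run hotel (needs (0, 2), free (7, 4)); after release of (1, 2) the pool is (8, 6)
None of the blocked processes ever fits:
  delta cannot run: need (1, 7) vs free (8, 6) (insufficient type-A units)
  charlie cannot run: need (1, 7) vs free (8, 6) (insufficient type-A units)


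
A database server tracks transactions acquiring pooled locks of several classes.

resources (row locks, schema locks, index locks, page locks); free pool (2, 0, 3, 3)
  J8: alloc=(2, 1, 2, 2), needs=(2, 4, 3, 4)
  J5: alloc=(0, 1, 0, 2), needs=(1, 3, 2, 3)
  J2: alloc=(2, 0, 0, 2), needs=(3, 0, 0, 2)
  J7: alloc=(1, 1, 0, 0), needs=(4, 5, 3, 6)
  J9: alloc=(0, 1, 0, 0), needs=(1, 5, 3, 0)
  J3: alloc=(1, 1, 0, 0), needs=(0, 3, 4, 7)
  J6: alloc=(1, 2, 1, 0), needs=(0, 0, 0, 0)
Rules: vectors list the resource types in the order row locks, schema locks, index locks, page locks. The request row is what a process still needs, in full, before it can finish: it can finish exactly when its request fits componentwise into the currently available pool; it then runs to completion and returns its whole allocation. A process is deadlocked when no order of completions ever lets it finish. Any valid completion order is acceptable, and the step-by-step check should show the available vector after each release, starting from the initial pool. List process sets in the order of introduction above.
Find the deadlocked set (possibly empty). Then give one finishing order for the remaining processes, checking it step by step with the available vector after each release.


Deadlocked set: J8, J5, J7, J9 and J3.
Key observation: the pool after J6, J2 is (5, 2, 4, 5); every surviving request exceeds it in schema locks, so progress ends there.
The rest can finish in the order J6, J2. Verifying each step:
  pool = (2, 0, 3, 3)
  J6 needs (0, 0, 0, 0) <= (2, 0, 3, 3) -> finishes; pool += (1, 2, 1, 0) = (3, 2, 4, 3)
  J2 needs (3, 0, 0, 2) <= (3, 2, 4, 3) -> finishes; pool += (2, 0, 0, 2) = (5, 2, 4, 5)
The stuck group stays short no matter what:
  blocked: J8 wants (2, 4, 3, 4), pool (5, 2, 4, 5) — not enough schema locks
  blocked: J5 wants (1, 3, 2, 3), pool (5, 2, 4, 5) — not enough schema locks
  blocked: J7 wants (4, 5, 3, 6), pool (5, 2, 4, 5) — not enough schema locks and page locks
  blocked: J9 wants (1, 5, 3, 0), pool (5, 2, 4, 5) — not enough schema locks
  blocked: J3 wants (0, 3, 4, 7), pool (5, 2, 4, 5) — not enough schema locks and page locks


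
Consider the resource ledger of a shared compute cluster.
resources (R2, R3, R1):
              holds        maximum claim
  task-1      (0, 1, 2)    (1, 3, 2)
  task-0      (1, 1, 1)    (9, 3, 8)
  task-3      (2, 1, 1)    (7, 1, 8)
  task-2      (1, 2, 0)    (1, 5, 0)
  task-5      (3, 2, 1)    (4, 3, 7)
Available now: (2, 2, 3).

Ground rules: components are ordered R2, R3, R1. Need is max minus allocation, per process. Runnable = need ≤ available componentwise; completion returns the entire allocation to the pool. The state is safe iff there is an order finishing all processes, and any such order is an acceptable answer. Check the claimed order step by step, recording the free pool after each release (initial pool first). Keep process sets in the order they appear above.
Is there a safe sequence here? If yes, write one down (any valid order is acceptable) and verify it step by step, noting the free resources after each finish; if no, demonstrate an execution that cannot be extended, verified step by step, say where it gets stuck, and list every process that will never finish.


UNSAFE.
Key observation: once task-1, task-2 finish, the pool peaks at (3, 5, 5) — and every remaining process still needs more R1 than that.
The run task-1, task-2 cannot be extended any further. Step-by-step check:
  pool = (2, 2, 3)
  task-1 needs (1, 2, 0) <= (2, 2, 3) -> finishes; pool += (0, 1, 2) = (2, 3, 5)
  task-2 needs (0, 3, 0) <= (2, 3, 5) -> finishes; pool += (1, 2, 0) = (3, 5, 5)
  task-0 cannot run: need (8, 2, 7) vs free (3, 5, 5) (insufficient R2 and R1)
  task-3 cannot run: need (5, 0, 7) vs free (3, 5, 5) (insufficient R2 and R1)
  task-5 cannot run: need (1, 1, 6) vs free (3, 5, 5) (insufficient R1)
Permanently blocked: task-0, task-3 and task-5.


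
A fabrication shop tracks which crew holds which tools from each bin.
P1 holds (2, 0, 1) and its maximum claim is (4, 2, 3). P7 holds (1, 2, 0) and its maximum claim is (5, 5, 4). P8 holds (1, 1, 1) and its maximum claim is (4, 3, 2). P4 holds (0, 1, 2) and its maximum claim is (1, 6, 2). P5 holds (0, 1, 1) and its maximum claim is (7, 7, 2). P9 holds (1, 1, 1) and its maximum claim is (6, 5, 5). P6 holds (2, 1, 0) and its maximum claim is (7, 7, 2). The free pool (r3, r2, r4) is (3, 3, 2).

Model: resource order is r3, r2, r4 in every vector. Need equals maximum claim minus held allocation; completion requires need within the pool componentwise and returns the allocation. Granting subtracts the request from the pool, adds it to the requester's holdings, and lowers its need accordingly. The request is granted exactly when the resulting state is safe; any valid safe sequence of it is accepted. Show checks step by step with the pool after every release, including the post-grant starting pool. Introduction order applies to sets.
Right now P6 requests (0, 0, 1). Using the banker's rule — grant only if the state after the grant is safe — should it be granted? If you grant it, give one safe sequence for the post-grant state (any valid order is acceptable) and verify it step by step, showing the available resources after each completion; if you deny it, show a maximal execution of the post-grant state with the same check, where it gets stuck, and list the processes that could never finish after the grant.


DENY — the pretend-granted state is unsafe.
Key observation: after P8, P1 the pool peaks at (6, 4, 3), and each blocked process is short somewhere: P7 on r4; P4 on r2; P5 on r3, r2; P9 on r4; P6 on r2.
Pretend the grant happened; the run P8, P1 goes as far as possible. Check, step by step:
  pool = (3, 3, 1)
  P8: need (3, 2, 1) fits (3, 3, 1); releases (1, 1, 1), pool now (4, 4, 2)
  P1: need (2, 2, 2) fits (4, 4, 2); releases (2, 0, 1), pool now (6, 4, 3)
  P7 cannot run: need (4, 3, 4) vs free (6, 4, 3) (insufficient r4)
  P4 cannot run: need (1, 5, 0) vs free (6, 4, 3) (insufficient r2)
  P5 cannot run: need (7, 6, 1) vs free (6, 4, 3) (insufficient r3 and r2)
  P9 cannot run: need (5, 4, 4) vs free (6, 4, 3) (insufficient r4)
  P6 cannot run: need (5, 6, 1) vs free (6, 4, 3) (insufficient r2)
Had the request been granted, P7, P4, P5, P9 and P6 could never finish.


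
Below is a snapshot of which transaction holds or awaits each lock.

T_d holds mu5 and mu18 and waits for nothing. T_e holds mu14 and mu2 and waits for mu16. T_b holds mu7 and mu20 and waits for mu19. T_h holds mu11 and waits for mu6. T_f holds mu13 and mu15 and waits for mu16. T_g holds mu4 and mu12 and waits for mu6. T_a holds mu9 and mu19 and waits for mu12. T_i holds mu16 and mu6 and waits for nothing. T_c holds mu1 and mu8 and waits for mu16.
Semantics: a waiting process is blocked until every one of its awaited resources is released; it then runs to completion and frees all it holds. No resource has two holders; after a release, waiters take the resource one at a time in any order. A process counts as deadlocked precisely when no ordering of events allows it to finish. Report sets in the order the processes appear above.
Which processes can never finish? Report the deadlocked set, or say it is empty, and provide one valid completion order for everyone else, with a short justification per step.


Nothing here is deadlocked.
Key observation: although several processes wait, no cycle exists — each chain bottoms out at a free runner.
The rest can finish in the order T_i, T_g, T_h, T_e, T_a, T_f, T_b, T_d, T_c.
Walking it through:
  T_i waits on nothing -> runs at once and releases mu16 and mu6
  T_g: everything it awaited (mu6) is free; runs, freeing mu4 and mu12
  T_h: everything it awaited (mu6) is free; runs, freeing mu11
  T_e: everything it awaited (mu16) is free; runs, freeing mu14 and mu2
  T_a: everything it awaited (mu12) is free; runs, freeing mu9 and mu19
  T_f: everything it awaited (mu16) is free; runs, freeing mu13 and mu15
  T_b: everything it awaited (mu19) is free; runs, freeing mu7 and mu20
  T_d waits on nothing -> runs at once and releases mu5 and mu18
  T_c: everything it awaited (mu16) is free; runs, freeing mu1 and mu8


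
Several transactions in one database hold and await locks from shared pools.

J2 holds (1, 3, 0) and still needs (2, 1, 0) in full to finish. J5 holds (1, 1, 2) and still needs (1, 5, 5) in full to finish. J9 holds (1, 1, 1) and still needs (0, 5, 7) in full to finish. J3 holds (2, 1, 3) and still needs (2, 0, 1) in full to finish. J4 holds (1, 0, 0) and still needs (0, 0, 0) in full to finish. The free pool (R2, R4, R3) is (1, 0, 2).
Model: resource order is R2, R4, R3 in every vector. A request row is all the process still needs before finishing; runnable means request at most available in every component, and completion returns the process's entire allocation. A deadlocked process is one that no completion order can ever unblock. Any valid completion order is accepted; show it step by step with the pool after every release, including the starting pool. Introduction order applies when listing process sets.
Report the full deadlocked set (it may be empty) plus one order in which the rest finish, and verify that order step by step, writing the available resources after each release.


Deadlocked: J5 and J9.
Key observation: no order helps: past J4, J3, J2, the free pool tops out at (5, 4, 5), below what each blocked process needs in R4.
The rest can finish in the order J4, J3, J2. Step-by-step check:
  pool = (1, 0, 2)
  J4 needs (0, 0, 0) <= (1, 0, 2) -> finishes; pool += (1, 0, 0) = (2, 0, 2)
  J3 needs (2, 0, 1) <= (2, 0, 2) -> finishes; pool += (2, 1, 3) = (4, 1, 5)
  J2 needs (2, 1, 0) <= (4, 1, 5) -> finishes; pool += (1, 3, 0) = (5, 4, 5)
The blocked processes can never fit:
  J5 cannot run: need (1, 5, 5) vs free (5, 4, 5) (insufficient R4)
  J9 cannot run: need (0, 5, 7) vs free (5, 4, 5) (insufficient R4 and R3)


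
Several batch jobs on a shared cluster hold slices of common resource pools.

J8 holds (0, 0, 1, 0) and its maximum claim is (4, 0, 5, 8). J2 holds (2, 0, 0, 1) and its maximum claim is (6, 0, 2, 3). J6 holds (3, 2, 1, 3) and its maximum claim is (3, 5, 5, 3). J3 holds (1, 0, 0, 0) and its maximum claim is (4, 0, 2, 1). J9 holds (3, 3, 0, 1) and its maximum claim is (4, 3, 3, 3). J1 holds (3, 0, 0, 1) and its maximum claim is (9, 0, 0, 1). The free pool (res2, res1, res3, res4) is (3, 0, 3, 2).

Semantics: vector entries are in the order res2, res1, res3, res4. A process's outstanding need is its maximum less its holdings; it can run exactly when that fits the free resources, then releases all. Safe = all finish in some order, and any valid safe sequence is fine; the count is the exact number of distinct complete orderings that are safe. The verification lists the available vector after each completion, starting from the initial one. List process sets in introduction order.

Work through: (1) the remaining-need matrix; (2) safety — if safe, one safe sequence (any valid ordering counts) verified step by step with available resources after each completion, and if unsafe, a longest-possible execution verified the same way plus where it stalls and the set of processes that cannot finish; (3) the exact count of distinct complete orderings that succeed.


(1) Need matrix, components ordered res2, res1, res3, res4:
  J8: (4, 0, 4, 8)
  J2: (4, 0, 2, 2)
  J6: (0, 3, 4, 0)
  J3: (3, 0, 2, 1)
  J9: (1, 0, 3, 2)
  J1: (6, 0, 0, 0)
(2) UNSAFE — no complete ordering exists.
Key observation: J9, J3, J2, J1 can finish, but then (12, 3, 3, 5) is all there is, and the blocked group's res3 demands exceed it.
Going as far as possible: J9, J3, J2, J1; after that, nothing fits. Check, step by step:
  pool = (3, 0, 3, 2)
  J9 needs (1, 0, 3, 2) <= (3, 0, 3, 2) -> finishes; pool += (3, 3, 0, 1) = (6, 3, 3, 3)
  J3 needs (3, 0, 2, 1) <= (6, 3, 3, 3) -> finishes; pool += (1, 0, 0, 0) = (7, 3, 3, 3)
  J2 needs (4, 0, 2, 2) <= (7, 3, 3, 3) -> finishes; pool += (2, 0, 0, 1) = (9, 3, 3, 4)
  J1 needs (6, 0, 0, 0) <= (9, 3, 3, 4) -> finishes; pool += (3, 0, 0, 1) = (12, 3, 3, 5)
  J8 still needs (4, 0, 4, 8) but only (12, 3, 3, 5) is free — short on res3 and res4
  J6 still needs (0, 3, 4, 0) but only (12, 3, 3, 5) is free — short on res3
Permanently blocked: J8 and J6.
(3) Precisely 0 of the possible complete orderings are safe sequences.


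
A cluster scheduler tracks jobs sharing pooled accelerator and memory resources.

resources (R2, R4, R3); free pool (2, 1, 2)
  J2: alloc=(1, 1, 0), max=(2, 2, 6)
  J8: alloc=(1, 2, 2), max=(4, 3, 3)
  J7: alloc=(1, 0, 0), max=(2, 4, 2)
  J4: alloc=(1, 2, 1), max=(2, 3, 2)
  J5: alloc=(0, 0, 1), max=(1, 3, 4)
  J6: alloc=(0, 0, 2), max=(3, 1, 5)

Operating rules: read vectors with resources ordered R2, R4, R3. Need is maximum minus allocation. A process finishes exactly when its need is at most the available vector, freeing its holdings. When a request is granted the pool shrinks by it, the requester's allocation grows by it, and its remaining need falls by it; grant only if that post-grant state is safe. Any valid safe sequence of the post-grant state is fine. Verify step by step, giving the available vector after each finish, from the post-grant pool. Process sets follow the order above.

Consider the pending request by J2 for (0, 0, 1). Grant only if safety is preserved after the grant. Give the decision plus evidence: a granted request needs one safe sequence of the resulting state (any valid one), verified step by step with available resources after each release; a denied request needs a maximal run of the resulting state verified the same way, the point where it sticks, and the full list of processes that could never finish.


GRANT: granting preserves safety; a valid post-grant sequence is J4, J8, J7, J5, J6, J2.
Key observation: (2, 1, 1) free after granting still covers J4 first, and each release covers the next.
Check on the post-grant state, step by step:
  pool = (2, 1, 1)
  run J4 (needs (1, 1, 1), free (2, 1, 1)); after release of (1, 2, 1) the pool is (3, 3, 2)
  run J8 (needs (3, 1, 1), free (3, 3, 2)); after release of (1, 2, 2) the pool is (4, 5, 4)
  run J7 (needs (1, 4, 2), free (4, 5, 4)); after release of (1, 0, 0) the pool is (5, 5, 4)
  run J5 (needs (1, 3, 3), free (5, 5, 4)); after release of (0, 0, 1) the pool is (5, 5, 5)
  run J6 (needs (3, 1, 3), free (5, 5, 5)); after release of (0, 0, 2) the pool is (5, 5, 7)
  run J2 (needs (1, 1, 5), free (5, 5, 7)); after release of (1, 1, 1) the pool is (6, 6, 8)


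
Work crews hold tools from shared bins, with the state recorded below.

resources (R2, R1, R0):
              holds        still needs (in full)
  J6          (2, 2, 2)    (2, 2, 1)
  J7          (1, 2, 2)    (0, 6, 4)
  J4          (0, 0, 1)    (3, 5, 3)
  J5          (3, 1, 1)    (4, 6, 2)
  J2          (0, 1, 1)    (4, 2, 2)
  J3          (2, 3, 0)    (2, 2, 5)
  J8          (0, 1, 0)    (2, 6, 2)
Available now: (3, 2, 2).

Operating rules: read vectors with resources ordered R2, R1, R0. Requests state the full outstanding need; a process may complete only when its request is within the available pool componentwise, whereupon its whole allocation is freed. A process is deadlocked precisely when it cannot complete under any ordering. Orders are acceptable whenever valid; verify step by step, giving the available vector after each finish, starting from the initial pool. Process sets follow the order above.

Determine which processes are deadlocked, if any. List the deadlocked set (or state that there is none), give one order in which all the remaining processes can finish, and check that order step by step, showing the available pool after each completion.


Nothing here is deadlocked.
Key observation: J6 leads a chain of completions in which each release enables another process.
The rest can finish in the order J6, J2, J4, J3, J7, J8, J5. Check, step by step:
  pool = (3, 2, 2)
  J6: need (2, 2, 1) fits (3, 2, 2); releases (2, 2, 2), pool now (5, 4, 4)
  J2: need (4, 2, 2) fits (5, 4, 4); releases (0, 1, 1), pool now (5, 5, 5)
  J4: need (3, 5, 3) fits (5, 5, 5); releases (0, 0, 1), pool now (5, 5, 6)
  J3: need (2, 2, 5) fits (5, 5, 6); releases (2, 3, 0), pool now (7, 8, 6)
  J7: need (0, 6, 4) fits (7, 8, 6); releases (1, 2, 2), pool now (8, 10, 8)
  J8: need (2, 6, 2) fits (8, 10, 8); releases (0, 1, 0), pool now (8, 11, 8)
  J5: need (4, 6, 2) fits (8, 11, 8); releases (3, 1, 1), pool now (11, 12, 9)


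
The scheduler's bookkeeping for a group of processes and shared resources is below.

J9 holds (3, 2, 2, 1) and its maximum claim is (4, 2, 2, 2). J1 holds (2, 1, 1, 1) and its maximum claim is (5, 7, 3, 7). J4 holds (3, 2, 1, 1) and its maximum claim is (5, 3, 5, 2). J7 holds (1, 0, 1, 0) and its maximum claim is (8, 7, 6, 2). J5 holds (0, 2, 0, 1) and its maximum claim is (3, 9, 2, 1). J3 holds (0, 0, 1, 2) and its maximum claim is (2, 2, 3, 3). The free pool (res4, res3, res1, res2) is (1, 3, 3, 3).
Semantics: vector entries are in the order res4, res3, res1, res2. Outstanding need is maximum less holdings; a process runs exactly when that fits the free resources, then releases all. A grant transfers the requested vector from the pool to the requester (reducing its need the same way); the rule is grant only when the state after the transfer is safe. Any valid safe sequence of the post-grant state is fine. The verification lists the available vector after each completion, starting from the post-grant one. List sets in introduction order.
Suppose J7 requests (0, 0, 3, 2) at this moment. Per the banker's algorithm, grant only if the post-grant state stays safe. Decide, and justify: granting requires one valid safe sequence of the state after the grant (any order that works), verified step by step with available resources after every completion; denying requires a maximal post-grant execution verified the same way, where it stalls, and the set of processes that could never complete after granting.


DENY. Granting would leave the state unsafe.
Key observation: after J9, J3 the pool peaks at (4, 5, 3, 4), and each blocked process is short somewhere: J1 on res3, res2; J4 on res1; J7 on res4, res3; J5 on res3.
After a pretend grant, a maximal execution: J9, J3 — then nothing else fits. Verifying each step:
  pool = (1, 3, 0, 1)
  J9: need (1, 0, 0, 1) fits (1, 3, 0, 1); releases (3, 2, 2, 1), pool now (4, 5, 2, 2)
  J3: need (2, 2, 2, 1) fits (4, 5, 2, 2); releases (0, 0, 1, 2), pool now (4, 5, 3, 4)
  J1 cannot run: need (3, 6, 2, 6) vs free (4, 5, 3, 4) (insufficient res3 and res2)
  J4 cannot run: need (2, 1, 4, 1) vs free (4, 5, 3, 4) (insufficient res1)
  J7 cannot run: need (7, 7, 2, 0) vs free (4, 5, 3, 4) (insufficient res4 and res3)
  J5 cannot run: need (3, 7, 2, 0) vs free (4, 5, 3, 4) (insufficient res3)
Had the request been granted, J1, J4, J7 and J5 could never finish.


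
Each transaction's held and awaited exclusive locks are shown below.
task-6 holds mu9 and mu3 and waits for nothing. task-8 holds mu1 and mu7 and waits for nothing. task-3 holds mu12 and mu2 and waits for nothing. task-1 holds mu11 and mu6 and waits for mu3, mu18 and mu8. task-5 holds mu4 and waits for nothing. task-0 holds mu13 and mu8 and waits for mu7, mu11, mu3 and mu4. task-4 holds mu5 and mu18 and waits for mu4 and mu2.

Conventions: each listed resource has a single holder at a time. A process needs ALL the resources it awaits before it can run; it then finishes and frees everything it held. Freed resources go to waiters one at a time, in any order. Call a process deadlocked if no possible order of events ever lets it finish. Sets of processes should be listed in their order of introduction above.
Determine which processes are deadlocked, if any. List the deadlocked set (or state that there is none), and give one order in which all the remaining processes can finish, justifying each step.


The deadlocked set is task-1 and task-0.
Key observation: task-1 -> task-0 -> task-1 is a circular wait — nothing in it can go first; no other process is dragged down with it.
One completion order for the rest: task-8, task-5, task-3, task-4, task-6.
Check, step by step:
  task-8 waits on nothing -> runs at once and releases mu1 and mu7
  task-5 waits on nothing -> runs at once and releases mu4
  task-3 waits on nothing -> runs at once and releases mu12 and mu2
  run task-4 (all its waits — mu4 and mu2 — are resolved); releases mu5 and mu18
  task-6 waits on nothing -> runs at once and releases mu9 and mu3
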